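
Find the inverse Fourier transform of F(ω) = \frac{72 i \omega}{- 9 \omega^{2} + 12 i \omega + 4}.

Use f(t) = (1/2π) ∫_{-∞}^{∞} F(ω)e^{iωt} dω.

f(t) = 8 \left(1 - \frac{2 t}{3}\right) e^{- \frac{2 t}{3}} u\left(t\right)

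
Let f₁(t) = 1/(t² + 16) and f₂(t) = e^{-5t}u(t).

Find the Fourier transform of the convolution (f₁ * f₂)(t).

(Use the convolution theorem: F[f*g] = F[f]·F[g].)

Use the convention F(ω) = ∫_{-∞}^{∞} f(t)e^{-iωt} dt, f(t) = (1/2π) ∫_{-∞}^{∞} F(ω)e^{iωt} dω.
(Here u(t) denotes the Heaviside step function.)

F[f₁*f₂](ω) = \frac{\pi e^{- 4 \left|{\omega}\right|}}{4 \left(i \omega + 5\right)}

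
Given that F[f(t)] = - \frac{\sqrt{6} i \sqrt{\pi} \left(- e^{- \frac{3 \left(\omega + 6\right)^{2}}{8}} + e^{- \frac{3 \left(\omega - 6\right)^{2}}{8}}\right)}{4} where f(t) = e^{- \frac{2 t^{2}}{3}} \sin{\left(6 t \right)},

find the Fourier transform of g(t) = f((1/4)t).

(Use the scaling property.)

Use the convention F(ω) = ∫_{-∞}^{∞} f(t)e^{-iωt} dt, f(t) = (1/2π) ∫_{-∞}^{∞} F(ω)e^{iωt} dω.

F[g](ω) = \sqrt{6} i \sqrt{\pi} \left(1 - e^{36 \omega}\right) e^{- 6 \omega^{2} - 18 \omega - \frac{27}{2}}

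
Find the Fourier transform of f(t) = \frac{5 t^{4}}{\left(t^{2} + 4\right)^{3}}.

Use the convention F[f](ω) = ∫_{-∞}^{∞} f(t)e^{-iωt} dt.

F(ω) = \frac{5 \pi \left(4 \omega^{2} - 10 \left|{\omega}\right| + 3\right) e^{- 2 \left|{\omega}\right|}}{16}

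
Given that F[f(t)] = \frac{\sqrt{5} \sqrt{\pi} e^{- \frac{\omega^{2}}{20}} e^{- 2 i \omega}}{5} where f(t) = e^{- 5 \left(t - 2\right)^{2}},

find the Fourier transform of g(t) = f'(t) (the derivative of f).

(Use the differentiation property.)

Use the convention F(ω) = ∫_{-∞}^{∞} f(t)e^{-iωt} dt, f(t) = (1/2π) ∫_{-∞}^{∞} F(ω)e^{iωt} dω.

F[g](ω) = \frac{\sqrt{5} i \sqrt{\pi} \omega e^{- \frac{\omega \left(\omega + 40 i\right)}{20}}}{5}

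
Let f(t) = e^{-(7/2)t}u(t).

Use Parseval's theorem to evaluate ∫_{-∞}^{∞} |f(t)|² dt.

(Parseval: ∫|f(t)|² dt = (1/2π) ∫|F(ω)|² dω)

∫|f(t)|² dt = \frac{1}{7}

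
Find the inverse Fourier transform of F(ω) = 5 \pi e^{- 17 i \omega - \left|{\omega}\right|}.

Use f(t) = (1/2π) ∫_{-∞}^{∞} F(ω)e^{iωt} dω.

f(t) = \frac{5}{\left(t - 17\right)^{2} + 1}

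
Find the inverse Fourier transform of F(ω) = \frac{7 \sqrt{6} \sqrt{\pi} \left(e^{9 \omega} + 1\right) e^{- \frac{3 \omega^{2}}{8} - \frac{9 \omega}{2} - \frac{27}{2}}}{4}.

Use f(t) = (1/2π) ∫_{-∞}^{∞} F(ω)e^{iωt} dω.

f(t) = 7 e^{- \frac{2 t^{2}}{3}} \cos{\left(6 t \right)}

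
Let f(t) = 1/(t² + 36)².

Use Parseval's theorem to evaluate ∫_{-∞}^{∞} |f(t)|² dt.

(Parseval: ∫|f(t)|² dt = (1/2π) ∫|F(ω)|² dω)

∫|f(t)|² dt = \frac{5 \pi}{4478976}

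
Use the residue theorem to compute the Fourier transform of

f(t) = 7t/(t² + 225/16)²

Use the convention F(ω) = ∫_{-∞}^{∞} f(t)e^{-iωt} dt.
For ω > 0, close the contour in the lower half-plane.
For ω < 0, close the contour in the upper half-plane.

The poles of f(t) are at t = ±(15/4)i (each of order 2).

Let g(z) = f(z)e^{-iωz}; for large |z| the factor e^{-iωz} decays in the lower half-plane when ω > 0 and in the upper half-plane when ω < 0.

Case ω > 0 (lower half-plane, clockwise contour ⇒ F(ω) = -2πi·ΣRes):
  Res_{z = - \frac{15 i}{4}} g(z) = \frac{7 \omega e^{- \frac{15 \omega}{4}}}{15} (pole of order 2)
  F(ω) = -2πi·ΣRes = - \frac{14 i \pi \omega e^{- \frac{15 \omega}{4}}}{15}

Case ω < 0 (upper half-plane, counterclockwise contour ⇒ F(ω) = +2πi·ΣRes):
  Res_{z = \frac{15 i}{4}} g(z) = - \frac{7 \omega e^{\frac{15 \omega}{4}}}{15} (pole of order 2)
  F(ω) = 2πi·ΣRes = - \frac{14 i \pi \omega e^{\frac{15 \omega}{4}}}{15}

Both cases combine into a single formula in |ω|:

F(ω) = - \frac{14 i \pi \omega e^{- \frac{15 \left|{\omega}\right|}{4}}}{15}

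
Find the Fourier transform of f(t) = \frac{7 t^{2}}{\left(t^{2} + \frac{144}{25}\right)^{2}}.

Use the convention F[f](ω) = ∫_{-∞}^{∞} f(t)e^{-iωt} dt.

F(ω) = \frac{7 \pi \left(5 - 12 \left|{\omega}\right|\right) e^{- \frac{12 \left|{\omega}\right|}{5}}}{24}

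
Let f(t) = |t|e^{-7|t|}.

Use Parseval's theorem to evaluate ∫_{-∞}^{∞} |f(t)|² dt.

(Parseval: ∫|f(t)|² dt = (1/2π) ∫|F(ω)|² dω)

∫|f(t)|² dt = \frac{1}{686}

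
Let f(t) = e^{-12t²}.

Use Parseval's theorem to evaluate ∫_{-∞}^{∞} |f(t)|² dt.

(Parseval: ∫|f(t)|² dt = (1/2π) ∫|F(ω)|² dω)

∫|f(t)|² dt = \frac{\sqrt{6} \sqrt{\pi}}{12}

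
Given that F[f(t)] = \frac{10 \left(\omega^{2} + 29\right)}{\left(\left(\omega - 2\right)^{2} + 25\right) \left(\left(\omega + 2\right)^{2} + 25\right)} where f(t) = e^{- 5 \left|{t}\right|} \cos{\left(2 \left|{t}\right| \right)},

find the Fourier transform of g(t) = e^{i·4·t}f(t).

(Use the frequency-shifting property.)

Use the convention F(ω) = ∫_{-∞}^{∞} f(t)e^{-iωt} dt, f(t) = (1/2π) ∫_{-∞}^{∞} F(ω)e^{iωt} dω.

F[g](ω) = \frac{10 \left(\left(\omega - 4\right)^{2} + 29\right)}{\left(\left(\omega - 6\right)^{2} + 25\right) \left(\left(\omega - 2\right)^{2} + 25\right)}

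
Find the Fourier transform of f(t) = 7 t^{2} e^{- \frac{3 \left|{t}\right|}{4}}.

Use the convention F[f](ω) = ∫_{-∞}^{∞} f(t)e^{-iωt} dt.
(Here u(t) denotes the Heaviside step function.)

F(ω) = \frac{16128 \left(3 - 16 \omega^{2}\right)}{\left(16 \omega^{2} + 9\right)^{3}}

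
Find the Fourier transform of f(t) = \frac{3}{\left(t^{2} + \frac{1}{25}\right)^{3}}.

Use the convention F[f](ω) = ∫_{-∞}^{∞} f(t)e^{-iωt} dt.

F(ω) = \frac{375 \pi \left(\omega^{2} + 15 \left|{\omega}\right| + 75\right) e^{- \frac{\left|{\omega}\right|}{5}}}{8}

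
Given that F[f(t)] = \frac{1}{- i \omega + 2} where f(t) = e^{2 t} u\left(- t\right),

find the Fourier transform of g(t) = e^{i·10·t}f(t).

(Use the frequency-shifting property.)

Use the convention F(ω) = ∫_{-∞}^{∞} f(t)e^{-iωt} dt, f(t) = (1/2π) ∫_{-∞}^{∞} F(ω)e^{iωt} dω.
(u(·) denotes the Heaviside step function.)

F[g](ω) = \frac{i}{\omega - 10 + 2 i}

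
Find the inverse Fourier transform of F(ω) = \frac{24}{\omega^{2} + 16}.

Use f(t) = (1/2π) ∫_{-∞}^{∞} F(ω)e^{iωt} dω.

f(t) = 3 e^{- 4 \left|{t}\right|}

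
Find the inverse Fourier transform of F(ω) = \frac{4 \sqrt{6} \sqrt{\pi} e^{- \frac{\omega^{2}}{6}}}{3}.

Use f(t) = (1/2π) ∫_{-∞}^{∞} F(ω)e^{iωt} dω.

f(t) = 4 e^{- \frac{3 t^{2}}{2}}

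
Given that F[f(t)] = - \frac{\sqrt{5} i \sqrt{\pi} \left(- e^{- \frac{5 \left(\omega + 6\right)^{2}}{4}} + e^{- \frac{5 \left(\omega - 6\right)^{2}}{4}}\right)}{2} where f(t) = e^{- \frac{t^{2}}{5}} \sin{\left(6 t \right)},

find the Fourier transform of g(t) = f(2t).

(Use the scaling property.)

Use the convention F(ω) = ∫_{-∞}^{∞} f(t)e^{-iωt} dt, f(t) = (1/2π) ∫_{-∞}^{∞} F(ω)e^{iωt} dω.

F[g](ω) = \frac{\sqrt{5} i \sqrt{\pi} \left(1 - e^{15 \omega}\right) e^{- \frac{5 \omega^{2}}{16} - \frac{15 \omega}{2} - 45}}{4}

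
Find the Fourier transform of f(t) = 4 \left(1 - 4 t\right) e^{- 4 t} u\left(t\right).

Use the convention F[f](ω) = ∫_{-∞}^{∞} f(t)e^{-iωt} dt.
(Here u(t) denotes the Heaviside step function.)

F(ω) = \frac{4 i \omega}{- \omega^{2} + 8 i \omega + 16}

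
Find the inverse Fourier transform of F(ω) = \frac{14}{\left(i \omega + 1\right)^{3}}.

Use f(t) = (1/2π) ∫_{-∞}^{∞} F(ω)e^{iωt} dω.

f(t) = 7 t^{2} e^{- t} u\left(t\right)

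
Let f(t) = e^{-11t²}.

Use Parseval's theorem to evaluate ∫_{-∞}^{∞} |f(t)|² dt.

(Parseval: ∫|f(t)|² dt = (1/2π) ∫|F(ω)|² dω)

∫|f(t)|² dt = \frac{\sqrt{22} \sqrt{\pi}}{22}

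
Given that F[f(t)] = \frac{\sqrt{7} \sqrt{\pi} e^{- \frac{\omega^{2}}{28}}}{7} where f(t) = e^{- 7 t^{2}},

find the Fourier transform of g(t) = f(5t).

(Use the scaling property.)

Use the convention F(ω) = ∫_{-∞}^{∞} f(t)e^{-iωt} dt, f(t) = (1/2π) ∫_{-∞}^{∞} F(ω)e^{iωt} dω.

F[g](ω) = \frac{\sqrt{7} \sqrt{\pi} e^{- \frac{\omega^{2}}{700}}}{35}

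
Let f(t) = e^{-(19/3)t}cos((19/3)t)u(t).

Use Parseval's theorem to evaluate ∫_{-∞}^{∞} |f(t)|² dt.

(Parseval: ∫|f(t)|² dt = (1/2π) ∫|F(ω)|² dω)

∫|f(t)|² dt = \frac{9}{152}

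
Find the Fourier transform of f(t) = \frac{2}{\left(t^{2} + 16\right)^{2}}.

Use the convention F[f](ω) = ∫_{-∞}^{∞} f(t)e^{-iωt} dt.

F(ω) = \frac{\pi \left(4 \left|{\omega}\right| + 1\right) e^{- 4 \left|{\omega}\right|}}{64}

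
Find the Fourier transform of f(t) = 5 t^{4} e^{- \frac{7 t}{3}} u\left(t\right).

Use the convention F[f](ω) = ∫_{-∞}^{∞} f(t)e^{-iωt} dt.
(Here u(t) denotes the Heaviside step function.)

F(ω) = \frac{29160}{\left(3 i \omega + 7\right)^{5}}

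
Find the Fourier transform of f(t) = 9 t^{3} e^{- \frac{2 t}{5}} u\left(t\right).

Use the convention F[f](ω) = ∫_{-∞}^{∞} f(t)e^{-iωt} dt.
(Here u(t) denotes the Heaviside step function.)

F(ω) = \frac{33750}{\left(5 i \omega + 2\right)^{4}}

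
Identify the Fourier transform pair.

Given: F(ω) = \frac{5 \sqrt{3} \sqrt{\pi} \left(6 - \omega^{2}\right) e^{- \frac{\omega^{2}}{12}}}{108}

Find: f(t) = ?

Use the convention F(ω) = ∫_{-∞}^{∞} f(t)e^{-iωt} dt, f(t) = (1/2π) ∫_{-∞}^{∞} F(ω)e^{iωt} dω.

f(t) = 5 t^{2} e^{- 3 t^{2}}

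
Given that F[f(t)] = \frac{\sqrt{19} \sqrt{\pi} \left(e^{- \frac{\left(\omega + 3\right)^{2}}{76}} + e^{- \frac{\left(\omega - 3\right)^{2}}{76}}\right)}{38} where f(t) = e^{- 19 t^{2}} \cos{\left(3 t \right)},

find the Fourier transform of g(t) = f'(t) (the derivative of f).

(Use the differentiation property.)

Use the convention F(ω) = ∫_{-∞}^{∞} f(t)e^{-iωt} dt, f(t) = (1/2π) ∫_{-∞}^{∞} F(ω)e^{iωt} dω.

F[g](ω) = \frac{\sqrt{19} i \sqrt{\pi} \omega \left(e^{\frac{3 \omega}{19}} + 1\right) e^{- \frac{\omega^{2}}{76} - \frac{3 \omega}{38} - \frac{9}{76}}}{38}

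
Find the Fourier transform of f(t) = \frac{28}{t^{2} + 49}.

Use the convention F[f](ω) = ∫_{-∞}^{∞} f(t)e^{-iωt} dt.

F(ω) = 4 \pi e^{- 7 \left|{\omega}\right|}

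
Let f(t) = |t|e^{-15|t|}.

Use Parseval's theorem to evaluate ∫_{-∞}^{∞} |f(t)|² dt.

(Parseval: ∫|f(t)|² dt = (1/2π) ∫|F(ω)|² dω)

∫|f(t)|² dt = \frac{1}{6750}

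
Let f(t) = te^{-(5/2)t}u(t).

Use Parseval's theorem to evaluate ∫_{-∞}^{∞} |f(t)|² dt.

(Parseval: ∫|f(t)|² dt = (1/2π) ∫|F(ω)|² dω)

∫|f(t)|² dt = \frac{2}{125}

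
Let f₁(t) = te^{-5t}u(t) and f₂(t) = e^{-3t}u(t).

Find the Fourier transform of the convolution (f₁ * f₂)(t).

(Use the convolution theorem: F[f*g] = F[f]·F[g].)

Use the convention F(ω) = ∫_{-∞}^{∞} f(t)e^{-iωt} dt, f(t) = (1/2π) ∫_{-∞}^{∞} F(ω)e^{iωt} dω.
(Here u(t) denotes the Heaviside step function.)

F[f₁*f₂](ω) = \frac{1}{\left(i \omega + 3\right) \left(i \omega + 5\right)^{2}}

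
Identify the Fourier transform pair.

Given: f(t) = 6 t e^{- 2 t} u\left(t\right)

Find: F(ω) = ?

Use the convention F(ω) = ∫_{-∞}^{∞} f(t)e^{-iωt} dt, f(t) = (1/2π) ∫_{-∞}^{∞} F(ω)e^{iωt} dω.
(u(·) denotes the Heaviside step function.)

F(ω) = \frac{6}{\left(i \omega + 2\right)^{2}}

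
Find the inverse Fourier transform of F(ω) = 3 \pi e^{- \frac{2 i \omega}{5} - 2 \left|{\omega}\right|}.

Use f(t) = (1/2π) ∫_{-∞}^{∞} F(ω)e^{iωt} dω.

f(t) = \frac{6}{\left(t - \frac{2}{5}\right)^{2} + 4}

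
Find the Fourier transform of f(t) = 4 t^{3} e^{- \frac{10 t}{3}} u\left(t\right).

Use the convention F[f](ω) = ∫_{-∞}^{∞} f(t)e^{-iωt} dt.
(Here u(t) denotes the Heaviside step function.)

F(ω) = \frac{1944}{\left(3 i \omega + 10\right)^{4}}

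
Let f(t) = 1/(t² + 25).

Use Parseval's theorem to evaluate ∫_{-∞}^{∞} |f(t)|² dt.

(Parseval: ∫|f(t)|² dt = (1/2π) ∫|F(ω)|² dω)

∫|f(t)|² dt = \frac{\pi}{250}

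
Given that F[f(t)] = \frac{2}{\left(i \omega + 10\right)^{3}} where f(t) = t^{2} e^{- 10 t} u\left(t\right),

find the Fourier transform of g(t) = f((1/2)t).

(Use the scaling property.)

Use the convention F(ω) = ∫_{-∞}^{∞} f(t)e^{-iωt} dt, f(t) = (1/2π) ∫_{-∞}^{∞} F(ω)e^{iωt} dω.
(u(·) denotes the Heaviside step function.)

F[g](ω) = \frac{1}{2 \left(i \omega + 5\right)^{3}}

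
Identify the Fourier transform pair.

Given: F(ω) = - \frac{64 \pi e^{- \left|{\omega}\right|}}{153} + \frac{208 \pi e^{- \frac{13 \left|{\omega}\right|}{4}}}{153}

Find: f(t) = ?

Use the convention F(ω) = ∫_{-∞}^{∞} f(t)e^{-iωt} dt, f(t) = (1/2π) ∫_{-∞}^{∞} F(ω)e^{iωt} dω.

f(t) = \frac{4 t^{2}}{\left(t^{2} + 1\right) \left(t^{2} + \frac{169}{16}\right)}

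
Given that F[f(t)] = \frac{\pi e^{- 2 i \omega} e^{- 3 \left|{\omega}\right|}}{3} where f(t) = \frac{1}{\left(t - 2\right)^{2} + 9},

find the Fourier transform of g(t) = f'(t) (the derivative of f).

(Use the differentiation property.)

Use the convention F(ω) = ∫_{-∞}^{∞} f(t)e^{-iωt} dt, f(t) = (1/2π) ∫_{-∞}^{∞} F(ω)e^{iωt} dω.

F[g](ω) = \frac{i \pi \omega e^{- 2 i \omega - 3 \left|{\omega}\right|}}{3}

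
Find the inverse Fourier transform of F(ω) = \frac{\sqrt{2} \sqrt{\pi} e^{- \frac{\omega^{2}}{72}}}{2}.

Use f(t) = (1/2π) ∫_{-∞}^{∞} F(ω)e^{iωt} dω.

f(t) = 3 e^{- 18 t^{2}}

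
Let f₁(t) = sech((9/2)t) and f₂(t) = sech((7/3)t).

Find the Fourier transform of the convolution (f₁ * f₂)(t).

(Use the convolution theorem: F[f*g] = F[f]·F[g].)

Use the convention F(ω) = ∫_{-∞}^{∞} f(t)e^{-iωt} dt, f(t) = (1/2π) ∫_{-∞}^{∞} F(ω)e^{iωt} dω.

F[f₁*f₂](ω) = \frac{2 \pi^{2}}{21 \cosh{\left(\frac{\pi \omega}{9} \right)} \cosh{\left(\frac{3 \pi \omega}{14} \right)}}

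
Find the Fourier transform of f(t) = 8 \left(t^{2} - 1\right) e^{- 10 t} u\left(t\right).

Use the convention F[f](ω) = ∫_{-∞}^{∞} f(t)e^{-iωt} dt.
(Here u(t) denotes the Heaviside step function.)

F(ω) = \frac{8 \left(2 i \omega - \left(i \omega + 10\right)^{3} + 20\right)}{\left(i \omega + 10\right)^{4}}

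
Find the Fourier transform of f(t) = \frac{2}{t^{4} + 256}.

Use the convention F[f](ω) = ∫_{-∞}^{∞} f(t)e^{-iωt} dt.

F(ω) = \frac{\pi e^{- 2 \sqrt{2} \left|{\omega}\right|} \sin{\left(2 \sqrt{2} \left|{\omega}\right| + \frac{\pi}{4} \right)}}{32}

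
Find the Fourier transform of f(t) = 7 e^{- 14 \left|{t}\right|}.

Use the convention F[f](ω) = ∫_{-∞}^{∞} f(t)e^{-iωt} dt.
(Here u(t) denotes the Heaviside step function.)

F(ω) = \frac{196}{\omega^{2} + 196}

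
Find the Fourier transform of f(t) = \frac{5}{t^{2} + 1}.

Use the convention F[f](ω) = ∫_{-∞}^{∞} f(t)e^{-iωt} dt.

F(ω) = 5 \pi e^{- \left|{\omega}\right|}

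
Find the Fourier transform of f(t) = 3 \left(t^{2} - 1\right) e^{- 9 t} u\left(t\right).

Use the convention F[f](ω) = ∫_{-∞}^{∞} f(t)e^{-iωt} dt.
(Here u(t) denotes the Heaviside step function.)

F(ω) = \frac{3 \left(2 i \omega - \left(i \omega + 9\right)^{3} + 18\right)}{\left(i \omega + 9\right)^{4}}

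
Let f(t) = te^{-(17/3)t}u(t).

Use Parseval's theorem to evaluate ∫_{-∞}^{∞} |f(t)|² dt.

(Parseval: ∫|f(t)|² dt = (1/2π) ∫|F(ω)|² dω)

∫|f(t)|² dt = \frac{27}{19652}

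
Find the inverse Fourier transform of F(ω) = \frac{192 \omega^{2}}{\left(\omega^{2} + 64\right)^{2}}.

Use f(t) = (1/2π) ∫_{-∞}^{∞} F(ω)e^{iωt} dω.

f(t) = 6 \left(1 - 8 \left|{t}\right|\right) e^{- 8 \left|{t}\right|}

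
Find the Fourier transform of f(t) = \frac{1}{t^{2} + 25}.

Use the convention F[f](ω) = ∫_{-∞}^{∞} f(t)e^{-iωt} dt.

F(ω) = \frac{\pi e^{- 5 \left|{\omega}\right|}}{5}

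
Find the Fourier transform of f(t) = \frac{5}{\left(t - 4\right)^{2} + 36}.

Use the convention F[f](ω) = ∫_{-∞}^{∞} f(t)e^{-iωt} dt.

F(ω) = \frac{5 \pi e^{- 4 i \omega - 6 \left|{\omega}\right|}}{6}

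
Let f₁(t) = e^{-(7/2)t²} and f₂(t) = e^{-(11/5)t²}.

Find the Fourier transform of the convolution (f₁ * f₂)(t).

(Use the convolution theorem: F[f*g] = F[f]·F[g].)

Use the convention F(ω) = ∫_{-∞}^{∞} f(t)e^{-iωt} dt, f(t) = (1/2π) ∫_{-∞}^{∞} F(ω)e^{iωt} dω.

F[f₁*f₂](ω) = \frac{\sqrt{770} \pi e^{- \frac{57 \omega^{2}}{308}}}{77}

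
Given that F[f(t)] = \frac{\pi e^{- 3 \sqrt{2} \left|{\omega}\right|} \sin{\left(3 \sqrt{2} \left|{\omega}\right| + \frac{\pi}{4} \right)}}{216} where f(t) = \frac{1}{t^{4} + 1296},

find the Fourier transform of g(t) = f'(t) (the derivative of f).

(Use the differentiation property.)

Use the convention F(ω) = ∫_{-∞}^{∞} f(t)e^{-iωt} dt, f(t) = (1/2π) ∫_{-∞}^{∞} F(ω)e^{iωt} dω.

F[g](ω) = \frac{i \pi \omega e^{- 3 \sqrt{2} \left|{\omega}\right|} \sin{\left(3 \sqrt{2} \left|{\omega}\right| + \frac{\pi}{4} \right)}}{216}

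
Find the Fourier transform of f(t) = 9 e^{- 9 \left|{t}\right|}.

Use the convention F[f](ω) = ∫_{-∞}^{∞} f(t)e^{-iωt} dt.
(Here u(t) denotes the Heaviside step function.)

F(ω) = \frac{162}{\omega^{2} + 81}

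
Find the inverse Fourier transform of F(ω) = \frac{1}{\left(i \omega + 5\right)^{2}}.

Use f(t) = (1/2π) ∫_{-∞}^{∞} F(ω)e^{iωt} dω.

f(t) = t e^{- 5 t} u\left(t\right)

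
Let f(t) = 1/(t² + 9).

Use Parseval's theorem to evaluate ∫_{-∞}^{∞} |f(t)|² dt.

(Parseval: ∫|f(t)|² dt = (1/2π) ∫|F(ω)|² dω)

∫|f(t)|² dt = \frac{\pi}{54}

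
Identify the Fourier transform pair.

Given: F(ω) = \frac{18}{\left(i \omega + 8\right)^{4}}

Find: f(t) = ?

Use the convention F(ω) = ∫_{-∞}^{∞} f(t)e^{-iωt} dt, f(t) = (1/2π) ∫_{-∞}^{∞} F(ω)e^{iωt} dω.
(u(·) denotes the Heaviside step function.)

f(t) = 3 t^{3} e^{- 8 t} u\left(t\right)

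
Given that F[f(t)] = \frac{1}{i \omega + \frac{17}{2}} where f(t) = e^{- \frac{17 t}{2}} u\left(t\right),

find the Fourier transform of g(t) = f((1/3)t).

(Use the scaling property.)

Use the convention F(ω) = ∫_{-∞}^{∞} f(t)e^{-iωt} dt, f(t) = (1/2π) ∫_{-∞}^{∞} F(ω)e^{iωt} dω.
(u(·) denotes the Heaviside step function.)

F[g](ω) = \frac{6}{6 i \omega + 17}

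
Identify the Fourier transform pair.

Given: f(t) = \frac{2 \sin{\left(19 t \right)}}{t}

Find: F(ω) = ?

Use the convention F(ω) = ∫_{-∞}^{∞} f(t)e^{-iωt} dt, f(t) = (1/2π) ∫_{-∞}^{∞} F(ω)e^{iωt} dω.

F(ω) = \begin{cases} 2 \pi & \text{for}\: \omega > -19 \wedge \omega < 19 \\0 & \text{otherwise} \end{cases}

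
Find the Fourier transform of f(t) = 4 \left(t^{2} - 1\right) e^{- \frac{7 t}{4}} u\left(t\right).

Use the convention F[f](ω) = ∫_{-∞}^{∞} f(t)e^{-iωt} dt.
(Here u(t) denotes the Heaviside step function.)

F(ω) = \frac{16 \left(128 i \omega - \left(4 i \omega + 7\right)^{3} + 224\right)}{\left(4 i \omega + 7\right)^{4}}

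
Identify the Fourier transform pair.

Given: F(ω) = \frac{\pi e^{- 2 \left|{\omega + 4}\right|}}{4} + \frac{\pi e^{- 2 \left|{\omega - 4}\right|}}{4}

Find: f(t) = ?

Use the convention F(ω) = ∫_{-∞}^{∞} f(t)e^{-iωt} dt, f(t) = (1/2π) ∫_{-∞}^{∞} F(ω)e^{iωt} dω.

f(t) = \frac{\cos{\left(4 t \right)}}{t^{2} + 4}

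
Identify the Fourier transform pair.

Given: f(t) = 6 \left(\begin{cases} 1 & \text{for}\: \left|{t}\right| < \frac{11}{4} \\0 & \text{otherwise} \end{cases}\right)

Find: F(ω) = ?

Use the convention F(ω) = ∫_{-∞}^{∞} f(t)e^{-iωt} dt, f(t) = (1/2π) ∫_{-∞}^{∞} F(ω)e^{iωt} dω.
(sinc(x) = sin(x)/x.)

F(ω) = 33 \operatorname{sinc}{\left(\frac{11 \omega}{4} \right)}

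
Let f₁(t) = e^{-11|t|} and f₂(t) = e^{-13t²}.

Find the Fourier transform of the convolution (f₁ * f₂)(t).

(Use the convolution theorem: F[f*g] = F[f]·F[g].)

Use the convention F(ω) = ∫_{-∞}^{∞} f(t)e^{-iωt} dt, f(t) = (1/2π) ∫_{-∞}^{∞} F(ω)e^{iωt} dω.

F[f₁*f₂](ω) = \frac{22 \sqrt{13} \sqrt{\pi} e^{- \frac{\omega^{2}}{52}}}{13 \left(\omega^{2} + 121\right)}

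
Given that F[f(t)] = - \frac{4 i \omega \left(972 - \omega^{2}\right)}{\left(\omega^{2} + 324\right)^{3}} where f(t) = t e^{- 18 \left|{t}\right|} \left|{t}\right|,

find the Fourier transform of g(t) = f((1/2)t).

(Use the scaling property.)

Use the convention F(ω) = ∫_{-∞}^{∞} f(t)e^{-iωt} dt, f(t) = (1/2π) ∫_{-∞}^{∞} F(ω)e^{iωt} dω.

F[g](ω) = \frac{i \omega \left(\omega^{2} - 243\right)}{\left(\omega^{2} + 81\right)^{3}}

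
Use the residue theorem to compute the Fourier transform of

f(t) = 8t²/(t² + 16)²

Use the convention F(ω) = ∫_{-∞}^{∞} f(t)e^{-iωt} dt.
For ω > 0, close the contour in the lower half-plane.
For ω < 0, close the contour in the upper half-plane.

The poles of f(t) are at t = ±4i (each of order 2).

Let g(z) = f(z)e^{-iωz}; for large |z| the factor e^{-iωz} decays in the lower half-plane when ω > 0 and in the upper half-plane when ω < 0.

Case ω > 0 (lower half-plane, clockwise contour ⇒ F(ω) = -2πi·ΣRes):
  Res_{z = - 4 i} g(z) = \frac{i \left(1 - 4 \omega\right) e^{- 4 \omega}}{2} (pole of order 2)
  F(ω) = -2πi·ΣRes = \pi \left(1 - 4 \omega\right) e^{- 4 \omega}

Case ω < 0 (upper half-plane, counterclockwise contour ⇒ F(ω) = +2πi·ΣRes):
  Res_{z = 4 i} g(z) = \frac{i \left(- 4 \omega - 1\right) e^{4 \omega}}{2} (pole of order 2)
  F(ω) = 2πi·ΣRes = \pi \left(4 \omega + 1\right) e^{4 \omega}

Both cases combine into a single formula in |ω|:

F(ω) = \pi \left(1 - 4 \left|{\omega}\right|\right) e^{- 4 \left|{\omega}\right|}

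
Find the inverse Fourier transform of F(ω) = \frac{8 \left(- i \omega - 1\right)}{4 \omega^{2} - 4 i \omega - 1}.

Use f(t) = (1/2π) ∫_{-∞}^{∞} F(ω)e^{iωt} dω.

f(t) = 2 \left(\frac{t}{2} + 1\right) e^{- \frac{t}{2}} u\left(t\right)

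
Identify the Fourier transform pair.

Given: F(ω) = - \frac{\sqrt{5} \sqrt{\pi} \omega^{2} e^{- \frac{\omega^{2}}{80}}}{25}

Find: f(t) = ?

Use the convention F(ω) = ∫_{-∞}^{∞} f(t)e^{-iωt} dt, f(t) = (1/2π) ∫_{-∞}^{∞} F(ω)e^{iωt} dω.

f(t) = 8 \left(80 t^{2} - 2\right) e^{- 20 t^{2}}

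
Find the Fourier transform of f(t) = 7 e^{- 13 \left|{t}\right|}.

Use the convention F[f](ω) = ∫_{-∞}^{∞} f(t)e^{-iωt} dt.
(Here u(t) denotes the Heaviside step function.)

F(ω) = \frac{182}{\omega^{2} + 169}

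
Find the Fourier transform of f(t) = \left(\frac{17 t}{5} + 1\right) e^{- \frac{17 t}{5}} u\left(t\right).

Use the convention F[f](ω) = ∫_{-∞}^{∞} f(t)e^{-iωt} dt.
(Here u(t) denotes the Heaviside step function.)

F(ω) = \frac{5 \left(- 5 i \omega - 34\right)}{25 \omega^{2} - 170 i \omega - 289}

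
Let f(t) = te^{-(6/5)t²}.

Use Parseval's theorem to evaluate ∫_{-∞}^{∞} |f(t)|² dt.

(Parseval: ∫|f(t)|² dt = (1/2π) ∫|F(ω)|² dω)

∫|f(t)|² dt = \frac{5 \sqrt{15} \sqrt{\pi}}{144}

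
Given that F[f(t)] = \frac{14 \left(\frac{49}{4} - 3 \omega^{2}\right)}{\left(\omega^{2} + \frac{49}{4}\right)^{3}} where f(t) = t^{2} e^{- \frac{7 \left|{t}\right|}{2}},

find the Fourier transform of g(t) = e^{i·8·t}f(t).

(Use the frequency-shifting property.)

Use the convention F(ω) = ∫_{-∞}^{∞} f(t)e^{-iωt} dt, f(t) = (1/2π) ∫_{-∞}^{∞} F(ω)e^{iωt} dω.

F[g](ω) = \frac{224 \left(49 - 12 \left(\omega - 8\right)^{2}\right)}{\left(4 \left(\omega - 8\right)^{2} + 49\right)^{3}}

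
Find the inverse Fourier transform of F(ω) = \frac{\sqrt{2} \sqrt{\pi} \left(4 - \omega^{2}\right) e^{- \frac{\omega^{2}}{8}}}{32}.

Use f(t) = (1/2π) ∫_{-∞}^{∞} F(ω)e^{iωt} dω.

f(t) = t^{2} e^{- 2 t^{2}}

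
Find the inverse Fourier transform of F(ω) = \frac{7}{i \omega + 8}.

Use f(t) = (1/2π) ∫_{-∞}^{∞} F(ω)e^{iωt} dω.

f(t) = 7 e^{- 8 t} u\left(t\right)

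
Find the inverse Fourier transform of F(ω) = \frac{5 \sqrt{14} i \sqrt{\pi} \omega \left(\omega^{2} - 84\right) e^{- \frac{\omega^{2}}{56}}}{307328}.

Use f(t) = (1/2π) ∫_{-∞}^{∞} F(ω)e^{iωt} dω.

f(t) = 5 t^{3} e^{- 14 t^{2}}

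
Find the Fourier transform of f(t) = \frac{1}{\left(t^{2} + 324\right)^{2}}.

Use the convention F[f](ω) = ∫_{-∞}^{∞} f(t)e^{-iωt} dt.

F(ω) = \frac{\pi \left(18 \left|{\omega}\right| + 1\right) e^{- 18 \left|{\omega}\right|}}{11664}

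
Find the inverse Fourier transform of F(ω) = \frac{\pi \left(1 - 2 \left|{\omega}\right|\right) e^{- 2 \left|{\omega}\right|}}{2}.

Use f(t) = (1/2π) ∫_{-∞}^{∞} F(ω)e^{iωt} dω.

f(t) = \frac{2 t^{2}}{\left(t^{2} + 4\right)^{2}}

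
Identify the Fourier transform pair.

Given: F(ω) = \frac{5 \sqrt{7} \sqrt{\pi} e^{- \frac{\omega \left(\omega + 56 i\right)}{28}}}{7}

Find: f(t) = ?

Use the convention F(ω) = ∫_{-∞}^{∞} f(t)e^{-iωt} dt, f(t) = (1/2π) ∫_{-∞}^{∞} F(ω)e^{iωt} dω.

f(t) = 5 e^{- 7 \left(t - 2\right)^{2}}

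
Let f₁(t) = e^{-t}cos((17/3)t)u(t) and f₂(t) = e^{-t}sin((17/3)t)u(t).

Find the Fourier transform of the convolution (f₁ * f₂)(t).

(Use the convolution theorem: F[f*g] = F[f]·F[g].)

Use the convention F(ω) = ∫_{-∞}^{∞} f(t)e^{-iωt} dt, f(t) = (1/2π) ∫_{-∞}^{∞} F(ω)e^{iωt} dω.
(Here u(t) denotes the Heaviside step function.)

F[f₁*f₂](ω) = \frac{459 \left(i \omega + 1\right)}{\left(9 \left(i \omega + 1\right)^{2} + 289\right)^{2}}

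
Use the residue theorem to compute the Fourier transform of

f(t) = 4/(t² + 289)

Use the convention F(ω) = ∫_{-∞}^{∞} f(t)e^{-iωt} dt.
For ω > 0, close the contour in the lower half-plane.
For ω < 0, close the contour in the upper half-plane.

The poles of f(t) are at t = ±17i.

Let g(z) = f(z)e^{-iωz}; for large |z| the factor e^{-iωz} decays in the lower half-plane when ω > 0 and in the upper half-plane when ω < 0.

Case ω > 0 (lower half-plane, clockwise contour ⇒ F(ω) = -2πi·ΣRes):
  Res_{z = - 17 i} g(z) = \frac{2 i e^{- 17 \omega}}{17}
  F(ω) = -2πi·ΣRes = \frac{4 \pi e^{- 17 \omega}}{17}

Case ω < 0 (upper half-plane, counterclockwise contour ⇒ F(ω) = +2πi·ΣRes):
  Res_{z = 17 i} g(z) = - \frac{2 i e^{17 \omega}}{17}
  F(ω) = 2πi·ΣRes = \frac{4 \pi e^{17 \omega}}{17}

Both cases combine into a single formula in |ω|:

F(ω) = \frac{4 \pi e^{- 17 \left|{\omega}\right|}}{17}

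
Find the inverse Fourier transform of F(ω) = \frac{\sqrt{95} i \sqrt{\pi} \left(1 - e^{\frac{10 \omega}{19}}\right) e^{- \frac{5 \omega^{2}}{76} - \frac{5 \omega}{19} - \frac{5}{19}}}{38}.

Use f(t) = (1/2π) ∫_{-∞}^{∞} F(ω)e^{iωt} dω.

f(t) = e^{- \frac{19 t^{2}}{5}} \sin{\left(2 t \right)}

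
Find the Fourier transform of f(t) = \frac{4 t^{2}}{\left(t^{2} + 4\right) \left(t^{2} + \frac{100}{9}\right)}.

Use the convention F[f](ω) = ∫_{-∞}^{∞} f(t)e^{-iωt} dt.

F(ω) = - \frac{9 \pi e^{- 2 \left|{\omega}\right|}}{8} + \frac{15 \pi e^{- \frac{10 \left|{\omega}\right|}{3}}}{8}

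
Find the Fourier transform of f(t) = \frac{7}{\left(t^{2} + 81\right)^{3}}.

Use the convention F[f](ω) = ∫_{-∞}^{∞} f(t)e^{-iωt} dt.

F(ω) = \frac{7 \pi \left(27 \omega^{2} + 9 \left|{\omega}\right| + 1\right) e^{- 9 \left|{\omega}\right|}}{157464}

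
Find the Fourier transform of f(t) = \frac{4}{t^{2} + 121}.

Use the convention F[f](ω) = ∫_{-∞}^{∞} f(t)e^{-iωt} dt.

F(ω) = \frac{4 \pi e^{- 11 \left|{\omega}\right|}}{11}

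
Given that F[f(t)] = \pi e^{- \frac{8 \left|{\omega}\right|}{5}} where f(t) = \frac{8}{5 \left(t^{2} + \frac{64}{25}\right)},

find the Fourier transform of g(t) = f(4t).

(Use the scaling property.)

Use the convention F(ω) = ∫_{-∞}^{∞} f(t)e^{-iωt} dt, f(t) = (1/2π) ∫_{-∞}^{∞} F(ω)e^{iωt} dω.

F[g](ω) = \frac{\pi e^{- \frac{2 \left|{\omega}\right|}{5}}}{4}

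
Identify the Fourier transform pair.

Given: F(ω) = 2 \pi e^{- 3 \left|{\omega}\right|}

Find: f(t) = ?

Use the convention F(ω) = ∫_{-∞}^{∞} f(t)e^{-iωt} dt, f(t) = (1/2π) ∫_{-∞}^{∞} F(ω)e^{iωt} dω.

f(t) = \frac{6}{t^{2} + 9}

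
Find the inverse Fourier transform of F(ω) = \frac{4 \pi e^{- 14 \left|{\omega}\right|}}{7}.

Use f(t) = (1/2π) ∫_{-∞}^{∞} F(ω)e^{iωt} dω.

f(t) = \frac{8}{t^{2} + 196}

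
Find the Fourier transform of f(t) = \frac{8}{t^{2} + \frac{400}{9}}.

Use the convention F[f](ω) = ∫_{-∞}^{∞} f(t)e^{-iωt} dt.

F(ω) = \frac{6 \pi e^{- \frac{20 \left|{\omega}\right|}{3}}}{5}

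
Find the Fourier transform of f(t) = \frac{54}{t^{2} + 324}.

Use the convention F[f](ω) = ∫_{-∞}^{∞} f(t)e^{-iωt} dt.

F(ω) = 3 \pi e^{- 18 \left|{\omega}\right|}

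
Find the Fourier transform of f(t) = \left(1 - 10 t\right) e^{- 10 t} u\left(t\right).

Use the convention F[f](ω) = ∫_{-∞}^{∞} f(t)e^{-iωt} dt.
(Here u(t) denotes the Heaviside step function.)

F(ω) = \frac{i \omega}{- \omega^{2} + 20 i \omega + 100}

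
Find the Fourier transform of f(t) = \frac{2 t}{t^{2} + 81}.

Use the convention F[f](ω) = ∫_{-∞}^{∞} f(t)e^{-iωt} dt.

F(ω) = - 2 i \pi e^{- 9 \left|{\omega}\right|} \operatorname{sign}{\left(\omega \right)}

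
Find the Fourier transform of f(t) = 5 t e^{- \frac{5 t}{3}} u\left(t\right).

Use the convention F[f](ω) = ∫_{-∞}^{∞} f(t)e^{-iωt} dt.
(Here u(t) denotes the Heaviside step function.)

F(ω) = \frac{45}{\left(3 i \omega + 5\right)^{2}}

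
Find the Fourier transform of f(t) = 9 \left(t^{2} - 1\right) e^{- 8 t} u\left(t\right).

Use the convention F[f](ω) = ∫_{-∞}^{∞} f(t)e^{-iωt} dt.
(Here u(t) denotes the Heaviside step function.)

F(ω) = \frac{9 \left(2 i \omega - \left(i \omega + 8\right)^{3} + 16\right)}{\left(i \omega + 8\right)^{4}}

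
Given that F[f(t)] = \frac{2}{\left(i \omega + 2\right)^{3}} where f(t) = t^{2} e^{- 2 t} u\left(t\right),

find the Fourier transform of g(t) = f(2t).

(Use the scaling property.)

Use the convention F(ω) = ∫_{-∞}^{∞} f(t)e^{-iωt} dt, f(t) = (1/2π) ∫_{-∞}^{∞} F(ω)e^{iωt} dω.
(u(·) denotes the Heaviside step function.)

F[g](ω) = \frac{8}{\left(i \omega + 4\right)^{3}}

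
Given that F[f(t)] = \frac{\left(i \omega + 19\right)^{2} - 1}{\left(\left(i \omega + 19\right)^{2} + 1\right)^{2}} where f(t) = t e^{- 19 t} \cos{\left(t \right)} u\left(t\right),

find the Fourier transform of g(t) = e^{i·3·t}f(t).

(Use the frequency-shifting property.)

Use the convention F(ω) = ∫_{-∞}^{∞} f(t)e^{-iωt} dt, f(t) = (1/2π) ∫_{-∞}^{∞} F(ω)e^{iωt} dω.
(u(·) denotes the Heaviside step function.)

F[g](ω) = \frac{\left(i \left(\omega - 3\right) + 19\right)^{2} - 1}{\left(\left(i \left(\omega - 3\right) + 19\right)^{2} + 1\right)^{2}}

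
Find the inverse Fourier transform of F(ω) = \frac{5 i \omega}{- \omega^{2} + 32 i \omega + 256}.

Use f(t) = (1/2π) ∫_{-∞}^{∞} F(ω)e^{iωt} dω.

f(t) = 5 \left(1 - 16 t\right) e^{- 16 t} u\left(t\right)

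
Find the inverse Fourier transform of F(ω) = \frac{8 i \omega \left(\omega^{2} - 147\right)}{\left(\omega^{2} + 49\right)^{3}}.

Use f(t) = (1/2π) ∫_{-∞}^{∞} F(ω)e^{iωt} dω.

f(t) = 2 t e^{- 7 \left|{t}\right|} \left|{t}\right|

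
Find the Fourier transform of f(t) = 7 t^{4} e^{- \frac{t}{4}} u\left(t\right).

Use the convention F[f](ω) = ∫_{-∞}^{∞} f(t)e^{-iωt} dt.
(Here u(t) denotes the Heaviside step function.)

F(ω) = \frac{172032}{\left(4 i \omega + 1\right)^{5}}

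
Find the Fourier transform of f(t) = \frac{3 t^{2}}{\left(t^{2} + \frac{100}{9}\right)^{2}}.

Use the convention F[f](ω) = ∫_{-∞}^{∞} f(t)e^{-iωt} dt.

F(ω) = \frac{3 \pi \left(3 - 10 \left|{\omega}\right|\right) e^{- \frac{10 \left|{\omega}\right|}{3}}}{20}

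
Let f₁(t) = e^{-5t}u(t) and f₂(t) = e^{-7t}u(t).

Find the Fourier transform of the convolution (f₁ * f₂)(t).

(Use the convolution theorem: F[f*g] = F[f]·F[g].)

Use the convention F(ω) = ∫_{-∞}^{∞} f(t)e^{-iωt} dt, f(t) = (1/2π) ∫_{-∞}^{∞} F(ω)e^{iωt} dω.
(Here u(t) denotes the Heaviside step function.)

F[f₁*f₂](ω) = \frac{1}{\left(i \omega + 5\right) \left(i \omega + 7\right)}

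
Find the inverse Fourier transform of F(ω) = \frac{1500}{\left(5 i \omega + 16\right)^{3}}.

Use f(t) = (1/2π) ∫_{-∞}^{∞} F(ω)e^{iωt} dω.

f(t) = 6 t^{2} e^{- \frac{16 t}{5}} u\left(t\right)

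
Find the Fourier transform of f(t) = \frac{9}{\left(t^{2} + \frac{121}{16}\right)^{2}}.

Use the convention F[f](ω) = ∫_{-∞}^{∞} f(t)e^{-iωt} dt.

F(ω) = \frac{72 \pi \left(11 \left|{\omega}\right| + 4\right) e^{- \frac{11 \left|{\omega}\right|}{4}}}{1331}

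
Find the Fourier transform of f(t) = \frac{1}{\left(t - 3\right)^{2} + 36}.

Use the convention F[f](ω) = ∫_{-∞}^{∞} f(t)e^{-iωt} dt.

F(ω) = \frac{\pi e^{- 3 i \omega - 6 \left|{\omega}\right|}}{6}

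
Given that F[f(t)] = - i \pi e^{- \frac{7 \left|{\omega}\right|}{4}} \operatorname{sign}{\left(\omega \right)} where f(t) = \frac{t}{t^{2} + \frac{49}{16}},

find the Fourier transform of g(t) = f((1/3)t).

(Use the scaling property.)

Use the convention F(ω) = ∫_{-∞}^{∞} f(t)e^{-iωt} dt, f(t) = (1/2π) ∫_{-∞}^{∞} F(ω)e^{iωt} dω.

F[g](ω) = - 3 i \pi e^{- \frac{21 \left|{\omega}\right|}{4}} \operatorname{sign}{\left(\omega \right)}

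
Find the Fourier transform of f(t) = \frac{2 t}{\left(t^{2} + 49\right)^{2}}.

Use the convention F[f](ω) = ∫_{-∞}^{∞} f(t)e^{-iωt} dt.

F(ω) = - \frac{i \pi \omega e^{- 7 \left|{\omega}\right|}}{7}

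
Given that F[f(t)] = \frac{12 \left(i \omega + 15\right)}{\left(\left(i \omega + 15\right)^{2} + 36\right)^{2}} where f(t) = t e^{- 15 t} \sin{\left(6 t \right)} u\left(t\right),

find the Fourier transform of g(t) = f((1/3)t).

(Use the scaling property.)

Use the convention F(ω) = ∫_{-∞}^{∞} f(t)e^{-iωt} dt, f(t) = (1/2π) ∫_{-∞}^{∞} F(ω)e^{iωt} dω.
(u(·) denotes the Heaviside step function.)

F[g](ω) = \frac{4 \left(i \omega + 5\right)}{3 \left(\left(i \omega + 5\right)^{2} + 4\right)^{2}}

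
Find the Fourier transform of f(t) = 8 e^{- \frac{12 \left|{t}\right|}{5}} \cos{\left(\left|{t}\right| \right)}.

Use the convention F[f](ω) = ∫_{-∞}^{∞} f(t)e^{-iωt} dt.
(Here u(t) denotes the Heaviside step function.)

F(ω) = \frac{960 \left(25 \omega^{2} + 169\right)}{625 \omega^{4} + 5950 \omega^{2} + 28561}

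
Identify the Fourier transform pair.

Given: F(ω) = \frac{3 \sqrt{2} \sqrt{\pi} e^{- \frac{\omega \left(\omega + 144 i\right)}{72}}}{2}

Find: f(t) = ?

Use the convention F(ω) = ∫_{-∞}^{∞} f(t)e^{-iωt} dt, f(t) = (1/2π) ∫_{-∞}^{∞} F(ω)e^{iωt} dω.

f(t) = 9 e^{- 18 \left(t - 2\right)^{2}}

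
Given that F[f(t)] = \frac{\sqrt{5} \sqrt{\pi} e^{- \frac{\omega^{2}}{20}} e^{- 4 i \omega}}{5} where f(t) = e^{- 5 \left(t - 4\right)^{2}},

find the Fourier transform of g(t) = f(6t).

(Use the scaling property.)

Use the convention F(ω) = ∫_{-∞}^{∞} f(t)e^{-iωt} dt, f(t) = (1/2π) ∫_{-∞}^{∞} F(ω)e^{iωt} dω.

F[g](ω) = \frac{\sqrt{5} \sqrt{\pi} e^{- \frac{\omega \left(\omega + 480 i\right)}{720}}}{30}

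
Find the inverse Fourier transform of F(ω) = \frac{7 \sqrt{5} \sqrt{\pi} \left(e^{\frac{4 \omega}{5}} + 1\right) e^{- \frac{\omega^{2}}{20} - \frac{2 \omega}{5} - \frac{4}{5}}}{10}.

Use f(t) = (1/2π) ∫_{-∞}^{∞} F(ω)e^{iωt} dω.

f(t) = 7 e^{- 5 t^{2}} \cos{\left(4 t \right)}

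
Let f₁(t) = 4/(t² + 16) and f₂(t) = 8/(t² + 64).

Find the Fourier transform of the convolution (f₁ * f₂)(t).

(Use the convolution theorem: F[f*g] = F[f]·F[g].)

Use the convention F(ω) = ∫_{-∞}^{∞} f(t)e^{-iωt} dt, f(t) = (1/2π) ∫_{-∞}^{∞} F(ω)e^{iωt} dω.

F[f₁*f₂](ω) = \pi^{2} e^{- 12 \left|{\omega}\right|}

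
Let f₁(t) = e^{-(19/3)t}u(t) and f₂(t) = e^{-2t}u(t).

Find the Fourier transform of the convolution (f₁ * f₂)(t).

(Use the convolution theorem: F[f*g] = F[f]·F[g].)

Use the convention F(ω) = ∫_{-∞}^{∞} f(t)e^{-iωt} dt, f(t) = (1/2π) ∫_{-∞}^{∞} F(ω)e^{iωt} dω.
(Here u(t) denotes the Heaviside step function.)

F[f₁*f₂](ω) = \frac{3}{\left(i \omega + 2\right) \left(3 i \omega + 19\right)}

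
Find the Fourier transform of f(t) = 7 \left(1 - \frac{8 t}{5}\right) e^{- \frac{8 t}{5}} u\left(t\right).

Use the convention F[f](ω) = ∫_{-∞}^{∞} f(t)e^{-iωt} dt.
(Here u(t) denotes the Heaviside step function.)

F(ω) = \frac{175 i \omega}{- 25 \omega^{2} + 80 i \omega + 64}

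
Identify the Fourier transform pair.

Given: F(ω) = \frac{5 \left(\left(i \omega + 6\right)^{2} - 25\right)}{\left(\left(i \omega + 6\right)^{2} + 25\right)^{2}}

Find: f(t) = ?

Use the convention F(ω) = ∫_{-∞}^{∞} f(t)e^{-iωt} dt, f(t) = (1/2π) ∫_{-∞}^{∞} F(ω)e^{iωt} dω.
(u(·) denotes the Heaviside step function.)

f(t) = 5 t e^{- 6 t} \cos{\left(5 t \right)} u\left(t\right)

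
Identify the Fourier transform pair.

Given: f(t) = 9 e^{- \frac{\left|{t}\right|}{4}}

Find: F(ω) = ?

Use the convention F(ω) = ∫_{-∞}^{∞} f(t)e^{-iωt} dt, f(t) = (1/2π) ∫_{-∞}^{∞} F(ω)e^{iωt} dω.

F(ω) = \frac{72}{16 \omega^{2} + 1}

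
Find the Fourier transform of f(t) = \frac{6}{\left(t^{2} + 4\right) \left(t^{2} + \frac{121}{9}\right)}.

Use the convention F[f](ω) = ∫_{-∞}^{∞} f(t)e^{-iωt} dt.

F(ω) = \frac{27 \pi e^{- 2 \left|{\omega}\right|}}{85} - \frac{162 \pi e^{- \frac{11 \left|{\omega}\right|}{3}}}{935}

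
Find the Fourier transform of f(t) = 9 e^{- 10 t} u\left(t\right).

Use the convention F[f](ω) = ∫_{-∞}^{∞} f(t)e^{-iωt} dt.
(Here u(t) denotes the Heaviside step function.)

F(ω) = \frac{9}{i \omega + 10}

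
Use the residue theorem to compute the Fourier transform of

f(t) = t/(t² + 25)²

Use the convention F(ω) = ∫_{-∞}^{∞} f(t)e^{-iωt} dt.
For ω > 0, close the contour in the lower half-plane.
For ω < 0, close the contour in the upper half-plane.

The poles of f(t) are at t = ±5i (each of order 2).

Let g(z) = f(z)e^{-iωz}; for large |z| the factor e^{-iωz} decays in the lower half-plane when ω > 0 and in the upper half-plane when ω < 0.

Case ω > 0 (lower half-plane, clockwise contour ⇒ F(ω) = -2πi·ΣRes):
  Res_{z = - 5 i} g(z) = \frac{\omega e^{- 5 \omega}}{20} (pole of order 2)
  F(ω) = -2πi·ΣRes = - \frac{i \pi \omega e^{- 5 \omega}}{10}

Case ω < 0 (upper half-plane, counterclockwise contour ⇒ F(ω) = +2πi·ΣRes):
  Res_{z = 5 i} g(z) = - \frac{\omega e^{5 \omega}}{20} (pole of order 2)
  F(ω) = 2πi·ΣRes = - \frac{i \pi \omega e^{5 \omega}}{10}

Both cases combine into a single formula in |ω|:

F(ω) = - \frac{i \pi \omega e^{- 5 \left|{\omega}\right|}}{10}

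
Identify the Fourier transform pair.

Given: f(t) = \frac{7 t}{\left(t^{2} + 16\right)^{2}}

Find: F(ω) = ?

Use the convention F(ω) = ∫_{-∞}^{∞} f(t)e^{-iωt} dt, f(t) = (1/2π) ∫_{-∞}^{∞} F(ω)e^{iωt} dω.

F(ω) = - \frac{7 i \pi \omega e^{- 4 \left|{\omega}\right|}}{8}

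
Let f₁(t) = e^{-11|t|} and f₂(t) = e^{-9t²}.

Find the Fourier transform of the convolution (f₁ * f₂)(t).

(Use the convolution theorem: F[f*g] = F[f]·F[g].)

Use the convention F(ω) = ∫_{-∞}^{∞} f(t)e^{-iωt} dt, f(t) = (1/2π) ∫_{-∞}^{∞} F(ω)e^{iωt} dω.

F[f₁*f₂](ω) = \frac{22 \sqrt{\pi} e^{- \frac{\omega^{2}}{36}}}{3 \left(\omega^{2} + 121\right)}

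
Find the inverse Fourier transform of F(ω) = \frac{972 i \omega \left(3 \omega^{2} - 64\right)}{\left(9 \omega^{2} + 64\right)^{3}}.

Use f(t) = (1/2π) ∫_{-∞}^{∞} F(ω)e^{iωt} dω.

f(t) = t e^{- \frac{8 \left|{t}\right|}{3}} \left|{t}\right|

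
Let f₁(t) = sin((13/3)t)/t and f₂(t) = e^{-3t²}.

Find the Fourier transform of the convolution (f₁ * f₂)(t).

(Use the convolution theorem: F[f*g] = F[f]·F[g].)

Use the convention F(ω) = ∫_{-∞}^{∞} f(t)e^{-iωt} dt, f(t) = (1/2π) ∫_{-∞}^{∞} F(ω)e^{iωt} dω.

F[f₁*f₂](ω) = \begin{cases} \frac{\sqrt{3} \pi^{\frac{3}{2}} e^{- \frac{\omega^{2}}{12}}}{3} & \text{for}\: \omega > - \frac{13}{3} \wedge \omega < \frac{13}{3} \\0 & \text{otherwise} \end{cases}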